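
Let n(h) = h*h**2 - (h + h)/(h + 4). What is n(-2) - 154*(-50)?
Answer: 7694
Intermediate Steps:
n(h) = h**3 - 2*h/(4 + h)
n(-2) - 154*(-50) = -2*(-2 + (-2)**3 + 4*(-2)**2)/(4 - 2) - 154*(-50) = -2*(-2 - 8 + 4*4)/2 + 7700 = -2*1/2*(-2 - 8 + 16) + 7700 = -2*1/2*6 + 7700 = -6 + 7700 = 7694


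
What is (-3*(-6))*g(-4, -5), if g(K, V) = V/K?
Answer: 45/2 ≈ 22.500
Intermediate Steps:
(-3*(-6))*g(-4, -5) = (-3*(-6))*(-5/(-4)) = 18*(-5*(-1/4)) = 18*(5/4) = 45/2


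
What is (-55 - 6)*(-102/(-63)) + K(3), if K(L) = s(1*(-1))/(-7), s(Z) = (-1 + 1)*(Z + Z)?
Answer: -2074/21 ≈ -98.762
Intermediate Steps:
s(Z) = 0 (s(Z) = 0*(2*Z) = 0)
K(L) = 0 (K(L) = 0/(-7) = 0*(-⅐) = 0)
(-55 - 6)*(-102/(-63)) + K(3) = (-55 - 6)*(-102/(-63)) + 0 = -(-6222)*(-1)/63 + 0 = -61*34/21 + 0 = -2074/21 + 0 = -2074/21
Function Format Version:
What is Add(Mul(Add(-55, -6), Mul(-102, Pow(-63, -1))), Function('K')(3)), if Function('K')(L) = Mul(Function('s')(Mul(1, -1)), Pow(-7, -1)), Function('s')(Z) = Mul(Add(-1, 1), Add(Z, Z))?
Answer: Rational(-2074, 21) ≈ -98.762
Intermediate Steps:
Function('s')(Z) = 0 (Function('s')(Z) = Mul(0, Mul(2, Z)) = 0)
Function('K')(L) = 0 (Function('K')(L) = Mul(0, Pow(-7, -1)) = Mul(0, Rational(-1, 7)) = 0)
Add(Mul(Add(-55, -6), Mul(-102, Pow(-63, -1))), Function('K')(3)) = Add(Mul(Add(-55, -6), Mul(-102, Pow(-63, -1))), 0) = Add(Mul(-61, Mul(-102, Rational(-1, 63))), 0) = Add(Mul(-61, Rational(34, 21)), 0) = Add(Rational(-2074, 21), 0) = Rational(-2074, 21)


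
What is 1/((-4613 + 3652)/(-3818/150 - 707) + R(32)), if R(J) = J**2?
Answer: 54934/56324491 ≈ 0.00097531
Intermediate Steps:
1/((-4613 + 3652)/(-3818/150 - 707) + R(32)) = 1/((-4613 + 3652)/(-3818/150 - 707) + 32**2) = 1/(-961/(-3818*1/150 - 707) + 1024) = 1/(-961/(-1909/75 - 707) + 1024) = 1/(-961/(-54934/75) + 1024) = 1/(-961*(-75/54934) + 1024) = 1/(72075/54934 + 1024) = 1/(56324491/54934) = 54934/56324491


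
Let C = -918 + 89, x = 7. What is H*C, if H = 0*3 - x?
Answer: 5803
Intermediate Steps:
H = -7 (H = 0*3 - 1*7 = 0 - 7 = -7)
C = -829
H*C = -7*(-829) = 5803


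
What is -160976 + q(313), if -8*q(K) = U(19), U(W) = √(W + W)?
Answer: -160976 - √38/8 ≈ -1.6098e+5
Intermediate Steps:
U(W) = √2*√W (U(W) = √(2*W) = √2*√W)
q(K) = -√38/8 (q(K) = -√2*√19/8 = -√38/8)
-160976 + q(313) = -160976 - √38/8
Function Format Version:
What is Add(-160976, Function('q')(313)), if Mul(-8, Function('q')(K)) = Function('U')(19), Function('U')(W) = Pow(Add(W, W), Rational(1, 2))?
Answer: Add(-160976, Mul(Rational(-1, 8), Pow(38, Rational(1, 2)))) ≈ -1.6098e+5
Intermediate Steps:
Function('U')(W) = Mul(Pow(2, Rational(1, 2)), Pow(W, Rational(1, 2))) (Function('U')(W) = Pow(Mul(2, W), Rational(1, 2)) = Mul(Pow(2, Rational(1, 2)), Pow(W, Rational(1, 2))))
Function('q')(K) = Mul(Rational(-1, 8), Pow(38, Rational(1, 2))) (Function('q')(K) = Mul(Rational(-1, 8), Mul(Pow(2, Rational(1, 2)), Pow(19, Rational(1, 2)))) = Mul(Rational(-1, 8), Pow(38, Rational(1, 2))))
Add(-160976, Function('q')(313)) = Add(-160976, Mul(Rational(-1, 8), Pow(38, Rational(1, 2))))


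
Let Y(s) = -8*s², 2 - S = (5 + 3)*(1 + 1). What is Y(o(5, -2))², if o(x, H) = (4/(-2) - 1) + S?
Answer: 5345344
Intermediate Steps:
S = -14 (S = 2 - (5 + 3)*(1 + 1) = 2 - 8*2 = 2 - 1*16 = 2 - 16 = -14)
o(x, H) = -17 (o(x, H) = (4/(-2) - 1) - 14 = (4*(-½) - 1) - 14 = (-2 - 1) - 14 = -3 - 14 = -17)
Y(o(5, -2))² = (-8*(-17)²)² = (-8*289)² = (-2312)² = 5345344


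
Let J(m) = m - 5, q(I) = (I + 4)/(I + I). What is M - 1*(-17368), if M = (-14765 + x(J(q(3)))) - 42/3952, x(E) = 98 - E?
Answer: 16034189/5928 ≈ 2704.8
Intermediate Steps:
q(I) = (4 + I)/(2*I) (q(I) = (4 + I)/((2*I)) = (4 + I)*(1/(2*I)) = (4 + I)/(2*I))
J(m) = -5 + m
M = -86923315/5928 (M = (-14765 + (98 - (-5 + (½)*(4 + 3)/3))) - 42/3952 = (-14765 + (98 - (-5 + (½)*(⅓)*7))) - 42*1/3952 = (-14765 + (98 - (-5 + 7/6))) - 21/1976 = (-14765 + (98 - 1*(-23/6))) - 21/1976 = (-14765 + (98 + 23/6)) - 21/1976 = (-14765 + 611/6) - 21/1976 = -87979/6 - 21/1976 = -86923315/5928 ≈ -14663.)
M - 1*(-17368) = -86923315/5928 - 1*(-17368) = -86923315/5928 + 17368 = 16034189/5928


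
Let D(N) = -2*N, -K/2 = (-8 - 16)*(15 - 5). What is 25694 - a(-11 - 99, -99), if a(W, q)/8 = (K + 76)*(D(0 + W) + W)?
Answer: -463586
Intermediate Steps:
K = 480 (K = -2*(-8 - 16)*(15 - 5) = -(-48)*10 = -2*(-240) = 480)
a(W, q) = -4448*W (a(W, q) = 8*((480 + 76)*(-2*(0 + W) + W)) = 8*(556*(-2*W + W)) = 8*(556*(-W)) = 8*(-556*W) = -4448*W)
25694 - a(-11 - 99, -99) = 25694 - (-4448)*(-11 - 99) = 25694 - (-4448)*(-110) = 25694 - 1*489280 = 25694 - 489280 = -463586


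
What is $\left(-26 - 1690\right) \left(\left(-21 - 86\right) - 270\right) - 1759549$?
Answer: $-1112617$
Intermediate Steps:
$\left(-26 - 1690\right) \left(\left(-21 - 86\right) - 270\right) - 1759549 = - 1716 \left(-107 - 270\right) - 1759549 = \left(-1716\right) \left(-377\right) - 1759549 = 646932 - 1759549 = -1112617$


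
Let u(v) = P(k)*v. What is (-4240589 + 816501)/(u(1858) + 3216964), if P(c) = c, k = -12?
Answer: -856022/798667 ≈ -1.0718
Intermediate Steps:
u(v) = -12*v
(-4240589 + 816501)/(u(1858) + 3216964) = (-4240589 + 816501)/(-12*1858 + 3216964) = -3424088/(-22296 + 3216964) = -3424088/3194668 = -3424088*1/3194668 = -856022/798667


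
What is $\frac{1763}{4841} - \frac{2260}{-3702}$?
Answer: $\frac{8733643}{8960691} \approx 0.97466$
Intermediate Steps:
$\frac{1763}{4841} - \frac{2260}{-3702} = 1763 \cdot \frac{1}{4841} - - \frac{1130}{1851} = \frac{1763}{4841} + \frac{1130}{1851} = \frac{8733643}{8960691}$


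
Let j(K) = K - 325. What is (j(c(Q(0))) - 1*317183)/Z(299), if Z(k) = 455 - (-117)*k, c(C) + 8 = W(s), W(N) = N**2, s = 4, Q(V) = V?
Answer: -158750/17719 ≈ -8.9593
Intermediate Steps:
c(C) = 8 (c(C) = -8 + 4**2 = -8 + 16 = 8)
j(K) = -325 + K
Z(k) = 455 + 117*k
(j(c(Q(0))) - 1*317183)/Z(299) = ((-325 + 8) - 1*317183)/(455 + 117*299) = (-317 - 317183)/(455 + 34983) = -317500/35438 = -317500*1/35438 = -158750/17719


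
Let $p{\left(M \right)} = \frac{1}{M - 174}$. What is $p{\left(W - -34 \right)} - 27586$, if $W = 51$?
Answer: $- \frac{2455155}{89} \approx -27586.0$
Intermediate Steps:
$p{\left(M \right)} = \frac{1}{-174 + M}$
$p{\left(W - -34 \right)} - 27586 = \frac{1}{-174 + \left(51 - -34\right)} - 27586 = \frac{1}{-174 + \left(51 + 34\right)} - 27586 = \frac{1}{-174 + 85} - 27586 = \frac{1}{-89} - 27586 = - \frac{1}{89} - 27586 = - \frac{2455155}{89}$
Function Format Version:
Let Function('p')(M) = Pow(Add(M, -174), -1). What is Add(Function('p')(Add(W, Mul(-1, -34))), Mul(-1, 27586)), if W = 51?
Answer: Rational(-2455155, 89) ≈ -27586.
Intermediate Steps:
Function('p')(M) = Pow(Add(-174, M), -1)
Add(Function('p')(Add(W, Mul(-1, -34))), Mul(-1, 27586)) = Add(Pow(Add(-174, Add(51, Mul(-1, -34))), -1), Mul(-1, 27586)) = Add(Pow(Add(-174, Add(51, 34)), -1), -27586) = Add(Pow(Add(-174, 85), -1), -27586) = Add(Pow(-89, -1), -27586) = Add(Rational(-1, 89), -27586) = Rational(-2455155, 89)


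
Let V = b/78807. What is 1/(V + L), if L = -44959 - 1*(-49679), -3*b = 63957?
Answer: 78807/371947721 ≈ 0.00021188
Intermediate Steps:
b = -21319 (b = -⅓*63957 = -21319)
L = 4720 (L = -44959 + 49679 = 4720)
V = -21319/78807 ≈ -0.27052
1/(V + L) = 1/(-21319/78807 + 4720) = 1/(371947721/78807) = 78807/371947721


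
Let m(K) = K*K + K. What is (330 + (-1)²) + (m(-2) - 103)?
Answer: 230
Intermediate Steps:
m(K) = K + K² (m(K) = K² + K = K + K²)
(330 + (-1)²) + (m(-2) - 103) = (330 + (-1)²) + (-2*(1 - 2) - 103) = (330 + 1) + (-2*(-1) - 103) = 331 + (2 - 103) = 331 - 101 = 230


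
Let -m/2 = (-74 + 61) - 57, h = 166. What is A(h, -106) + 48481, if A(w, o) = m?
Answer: 48621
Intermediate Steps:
m = 140 (m = -2*((-74 + 61) - 57) = -2*(-13 - 57) = -2*(-70) = 140)
A(w, o) = 140
A(h, -106) + 48481 = 140 + 48481 = 48621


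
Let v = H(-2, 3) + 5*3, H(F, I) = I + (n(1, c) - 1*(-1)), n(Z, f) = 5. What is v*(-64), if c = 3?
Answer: -1536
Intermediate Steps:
H(F, I) = 6 + I (H(F, I) = I + (5 - 1*(-1)) = I + (5 + 1) = I + 6 = 6 + I)
v = 24 (v = (6 + 3) + 5*3 = 9 + 15 = 24)
v*(-64) = 24*(-64) = -1536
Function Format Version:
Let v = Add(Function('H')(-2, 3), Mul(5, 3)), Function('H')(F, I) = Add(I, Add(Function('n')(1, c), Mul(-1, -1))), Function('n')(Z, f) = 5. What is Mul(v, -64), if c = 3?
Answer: -1536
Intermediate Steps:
Function('H')(F, I) = Add(6, I) (Function('H')(F, I) = Add(I, Add(5, Mul(-1, -1))) = Add(I, Add(5, 1)) = Add(I, 6) = Add(6, I))
v = 24 (v = Add(Add(6, 3), Mul(5, 3)) = Add(9, 15) = 24)
Mul(v, -64) = Mul(24, -64) = -1536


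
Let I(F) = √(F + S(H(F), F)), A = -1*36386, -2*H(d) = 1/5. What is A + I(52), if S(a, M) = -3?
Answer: -36379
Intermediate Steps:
H(d) = -⅒ (H(d) = -½/5 = -½*⅕ = -⅒)
A = -36386
I(F) = √(-3 + F) (I(F) = √(F - 3) = √(-3 + F))
A + I(52) = -36386 + √(-3 + 52) = -36386 + √49 = -36386 + 7 = -36379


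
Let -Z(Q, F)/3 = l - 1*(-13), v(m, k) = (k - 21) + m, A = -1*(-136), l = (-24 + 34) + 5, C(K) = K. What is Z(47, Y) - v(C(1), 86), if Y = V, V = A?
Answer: -150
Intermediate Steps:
l = 15 (l = 10 + 5 = 15)
A = 136
v(m, k) = -21 + k + m (v(m, k) = (-21 + k) + m = -21 + k + m)
V = 136
Y = 136
Z(Q, F) = -84 (Z(Q, F) = -3*(15 - 1*(-13)) = -3*(15 + 13) = -3*28 = -84)
Z(47, Y) - v(C(1), 86) = -84 - (-21 + 86 + 1) = -84 - 1*66 = -84 - 66 = -150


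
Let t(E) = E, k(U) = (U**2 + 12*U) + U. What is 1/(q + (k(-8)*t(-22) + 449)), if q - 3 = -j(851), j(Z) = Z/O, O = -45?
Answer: 45/60791 ≈ 0.00074024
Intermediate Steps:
k(U) = U**2 + 13*U
j(Z) = -Z/45 (j(Z) = Z/(-45) = Z*(-1/45) = -Z/45)
q = 986/45 (q = 3 - (-1)*851/45 = 3 - 1*(-851/45) = 3 + 851/45 = 986/45 ≈ 21.911)
1/(q + (k(-8)*t(-22) + 449)) = 1/(986/45 + (-8*(13 - 8)*(-22) + 449)) = 1/(986/45 + (-8*5*(-22) + 449)) = 1/(986/45 + (-40*(-22) + 449)) = 1/(986/45 + (880 + 449)) = 1/(986/45 + 1329) = 1/(60791/45) = 45/60791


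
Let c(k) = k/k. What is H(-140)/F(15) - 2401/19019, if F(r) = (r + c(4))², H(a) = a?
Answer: -117047/173888 ≈ -0.67312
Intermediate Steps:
c(k) = 1
F(r) = (1 + r)² (F(r) = (r + 1)² = (1 + r)²)
H(-140)/F(15) - 2401/19019 = -140/(1 + 15)² - 2401/19019 = -140/(16²) - 2401*1/19019 = -140/256 - 343/2717 = -140*1/256 - 343/2717 = -35/64 - 343/2717 = -117047/173888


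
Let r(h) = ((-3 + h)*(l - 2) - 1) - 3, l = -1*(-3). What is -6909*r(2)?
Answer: 34545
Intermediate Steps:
l = 3
r(h) = -7 + h (r(h) = ((-3 + h)*(3 - 2) - 1) - 3 = ((-3 + h)*1 - 1) - 3 = ((-3 + h) - 1) - 3 = (-4 + h) - 3 = -7 + h)
-6909*r(2) = -6909*(-7 + 2) = -6909*(-5) = 34545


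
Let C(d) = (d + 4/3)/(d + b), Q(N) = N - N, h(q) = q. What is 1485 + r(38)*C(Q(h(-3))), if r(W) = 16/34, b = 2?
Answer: 75751/51 ≈ 1485.3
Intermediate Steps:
Q(N) = 0
r(W) = 8/17 (r(W) = 16*(1/34) = 8/17)
C(d) = (4/3 + d)/(2 + d) (C(d) = (d + 4/3)/(d + 2) = (d + 4*(1/3))/(2 + d) = (d + 4/3)/(2 + d) = (4/3 + d)/(2 + d))
1485 + r(38)*C(Q(h(-3))) = 1485 + 8*((4/3 + 0)/(2 + 0))/17 = 1485 + 8*((4/3)/2)/17 = 1485 + 8*((1/2)*(4/3))/17 = 1485 + (8/17)*(2/3) = 1485 + 16/51 = 75751/51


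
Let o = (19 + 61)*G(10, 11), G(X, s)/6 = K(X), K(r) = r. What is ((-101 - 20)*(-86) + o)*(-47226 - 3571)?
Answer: -772419182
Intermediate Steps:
G(X, s) = 6*X
o = 4800 (o = (19 + 61)*(6*10) = 80*60 = 4800)
((-101 - 20)*(-86) + o)*(-47226 - 3571) = ((-101 - 20)*(-86) + 4800)*(-47226 - 3571) = (-121*(-86) + 4800)*(-50797) = (10406 + 4800)*(-50797) = 15206*(-50797) = -772419182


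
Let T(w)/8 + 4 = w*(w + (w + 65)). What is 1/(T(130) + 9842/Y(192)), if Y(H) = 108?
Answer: 54/18255193 ≈ 2.9581e-6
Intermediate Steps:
T(w) = -32 + 8*w*(65 + 2*w) (T(w) = -32 + 8*(w*(w + (w + 65))) = -32 + 8*(w*(w + (65 + w))) = -32 + 8*(w*(65 + 2*w)) = -32 + 8*w*(65 + 2*w))
1/(T(130) + 9842/Y(192)) = 1/((-32 + 16*130**2 + 520*130) + 9842/108) = 1/((-32 + 16*16900 + 67600) + 9842*(1/108)) = 1/((-32 + 270400 + 67600) + 4921/54) = 1/(337968 + 4921/54) = 1/(18255193/54) = 54/18255193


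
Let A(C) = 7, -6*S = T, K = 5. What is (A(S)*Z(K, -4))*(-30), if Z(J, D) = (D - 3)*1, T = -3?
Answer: 1470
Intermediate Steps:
S = ½ (S = -⅙*(-3) = ½ ≈ 0.50000)
Z(J, D) = -3 + D (Z(J, D) = (-3 + D)*1 = -3 + D)
(A(S)*Z(K, -4))*(-30) = (7*(-3 - 4))*(-30) = (7*(-7))*(-30) = -49*(-30) = 1470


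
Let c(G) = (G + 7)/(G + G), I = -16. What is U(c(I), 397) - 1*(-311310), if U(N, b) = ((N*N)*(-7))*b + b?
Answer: 318962869/1024 ≈ 3.1149e+5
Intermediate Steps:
c(G) = (7 + G)/(2*G) (c(G) = (7 + G)/((2*G)) = (7 + G)*(1/(2*G)) = (7 + G)/(2*G))
U(N, b) = b - 7*b*N**2 (U(N, b) = (N**2*(-7))*b + b = (-7*N**2)*b + b = -7*b*N**2 + b = b - 7*b*N**2)
U(c(I), 397) - 1*(-311310) = 397*(1 - 7*(7 - 16)**2/1024) - 1*(-311310) = 397*(1 - 7*((1/2)*(-1/16)*(-9))**2) + 311310 = 397*(1 - 7*(9/32)**2) + 311310 = 397*(1 - 7*81/1024) + 311310 = 397*(1 - 567/1024) + 311310 = 397*(457/1024) + 311310 = 181429/1024 + 311310 = 318962869/1024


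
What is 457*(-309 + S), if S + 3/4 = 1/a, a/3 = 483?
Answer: -820455299/5796 ≈ -1.4156e+5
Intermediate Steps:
a = 1449 (a = 3*483 = 1449)
S = -4343/5796 (S = -3/4 + 1/1449 = -4343/5796 ≈ -0.74931)
457*(-309 + S) = 457*(-309 - 4343/5796) = 457*(-1795307/5796) = -820455299/5796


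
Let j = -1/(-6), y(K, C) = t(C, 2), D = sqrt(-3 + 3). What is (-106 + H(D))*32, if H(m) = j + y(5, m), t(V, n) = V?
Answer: -10160/3 ≈ -3386.7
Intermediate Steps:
D = 0 (D = sqrt(0) = 0)
y(K, C) = C
j = 1/6 (j = -1*(-1/6) = 1/6 ≈ 0.16667)
H(m) = 1/6 + m
(-106 + H(D))*32 = (-106 + (1/6 + 0))*32 = (-106 + 1/6)*32 = -635/6*32 = -10160/3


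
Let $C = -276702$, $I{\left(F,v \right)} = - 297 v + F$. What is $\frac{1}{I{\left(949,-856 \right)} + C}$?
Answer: $- \frac{1}{21521} \approx -4.6466 \cdot 10^{-5}$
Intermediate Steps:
$I{\left(F,v \right)} = F - 297 v$
$\frac{1}{I{\left(949,-856 \right)} + C} = \frac{1}{\left(949 - -254232\right) - 276702} = \frac{1}{\left(949 + 254232\right) - 276702} = \frac{1}{255181 - 276702} = \frac{1}{-21521} = - \frac{1}{21521}$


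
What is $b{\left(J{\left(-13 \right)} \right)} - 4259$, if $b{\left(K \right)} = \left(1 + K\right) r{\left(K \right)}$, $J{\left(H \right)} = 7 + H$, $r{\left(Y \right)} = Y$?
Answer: $-4229$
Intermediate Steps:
$b{\left(K \right)} = K \left(1 + K\right)$ ($b{\left(K \right)} = \left(1 + K\right) K = K \left(1 + K\right)$)
$b{\left(J{\left(-13 \right)} \right)} - 4259 = \left(7 - 13\right) \left(1 + \left(7 - 13\right)\right) - 4259 = - 6 \left(1 - 6\right) - 4259 = \left(-6\right) \left(-5\right) - 4259 = 30 - 4259 = -4229$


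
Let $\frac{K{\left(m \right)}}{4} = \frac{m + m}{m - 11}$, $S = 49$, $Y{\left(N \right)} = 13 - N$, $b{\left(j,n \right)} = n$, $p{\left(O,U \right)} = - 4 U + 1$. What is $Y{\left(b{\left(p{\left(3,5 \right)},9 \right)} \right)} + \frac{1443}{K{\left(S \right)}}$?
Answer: $\frac{28201}{196} \approx 143.88$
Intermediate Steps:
$p{\left(O,U \right)} = 1 - 4 U$
$K{\left(m \right)} = \frac{8 m}{-11 + m}$ ($K{\left(m \right)} = 4 \frac{m + m}{m - 11} = 4 \frac{2 m}{-11 + m} = \frac{8 m}{-11 + m}$)
$Y{\left(b{\left(p{\left(3,5 \right)},9 \right)} \right)} + \frac{1443}{K{\left(S \right)}} = \left(13 - 9\right) + \frac{1443}{8 \cdot 49 \frac{1}{-11 + 49}} = \left(13 - 9\right) + \frac{1443}{8 \cdot 49 \cdot \frac{1}{38}} = 4 + \frac{1443}{8 \cdot 49 \cdot \frac{1}{38}} = 4 + \frac{1443}{\frac{196}{19}} = 4 + 1443 \cdot \frac{19}{196} = 4 + \frac{27417}{196} = \frac{28201}{196}$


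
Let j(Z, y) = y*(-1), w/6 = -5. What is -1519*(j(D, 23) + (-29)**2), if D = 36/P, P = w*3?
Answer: -1242542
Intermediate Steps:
w = -30 (w = 6*(-5) = -30)
P = -90 (P = -30*3 = -90)
D = -2/5 (D = 36/(-90) = 36*(-1/90) = -2/5 ≈ -0.40000)
j(Z, y) = -y
-1519*(j(D, 23) + (-29)**2) = -1519*(-1*23 + (-29)**2) = -1519*(-23 + 841) = -1519*818 = -1242542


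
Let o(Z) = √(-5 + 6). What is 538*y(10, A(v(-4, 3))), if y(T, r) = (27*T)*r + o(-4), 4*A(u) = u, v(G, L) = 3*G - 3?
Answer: -544187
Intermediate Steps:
v(G, L) = -3 + 3*G
A(u) = u/4
o(Z) = 1 (o(Z) = √1 = 1)
y(T, r) = 1 + 27*T*r (y(T, r) = (27*T)*r + 1 = 27*T*r + 1 = 1 + 27*T*r)
538*y(10, A(v(-4, 3))) = 538*(1 + 27*10*((-3 + 3*(-4))/4)) = 538*(1 + 27*10*((-3 - 12)/4)) = 538*(1 + 27*10*((¼)*(-15))) = 538*(1 + 27*10*(-15/4)) = 538*(1 - 2025/2) = 538*(-2023/2) = -544187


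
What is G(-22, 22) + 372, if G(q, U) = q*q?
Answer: 856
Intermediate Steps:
G(q, U) = q**2
G(-22, 22) + 372 = (-22)**2 + 372 = 484 + 372 = 856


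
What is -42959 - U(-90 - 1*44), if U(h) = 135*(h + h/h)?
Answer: -25004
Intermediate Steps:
U(h) = 135 + 135*h (U(h) = 135*(h + 1) = 135*(1 + h) = 135 + 135*h)
-42959 - U(-90 - 1*44) = -42959 - (135 + 135*(-90 - 1*44)) = -42959 - (135 + 135*(-90 - 44)) = -42959 - (135 + 135*(-134)) = -42959 - (135 - 18090) = -42959 - 1*(-17955) = -42959 + 17955 = -25004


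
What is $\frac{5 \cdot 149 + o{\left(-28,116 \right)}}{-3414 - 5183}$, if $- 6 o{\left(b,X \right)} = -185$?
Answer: $- \frac{4655}{51582} \approx -0.090245$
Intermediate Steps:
$o{\left(b,X \right)} = \frac{185}{6}$ ($o{\left(b,X \right)} = \left(- \frac{1}{6}\right) \left(-185\right) = \frac{185}{6}$)
$\frac{5 \cdot 149 + o{\left(-28,116 \right)}}{-3414 - 5183} = \frac{5 \cdot 149 + \frac{185}{6}}{-3414 - 5183} = \frac{745 + \frac{185}{6}}{-8597} = \frac{4655}{6} \left(- \frac{1}{8597}\right) = - \frac{4655}{51582}$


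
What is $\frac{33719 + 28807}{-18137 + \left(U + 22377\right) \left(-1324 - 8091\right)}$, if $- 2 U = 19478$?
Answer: $- \frac{62526}{119004907} \approx -0.00052541$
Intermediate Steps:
$U = -9739$ ($U = \left(- \frac{1}{2}\right) 19478 = -9739$)
$\frac{33719 + 28807}{-18137 + \left(U + 22377\right) \left(-1324 - 8091\right)} = \frac{33719 + 28807}{-18137 + \left(-9739 + 22377\right) \left(-1324 - 8091\right)} = \frac{62526}{-18137 + 12638 \left(-9415\right)} = \frac{62526}{-18137 - 118986770} = \frac{62526}{-119004907} = 62526 \left(- \frac{1}{119004907}\right) = - \frac{62526}{119004907}$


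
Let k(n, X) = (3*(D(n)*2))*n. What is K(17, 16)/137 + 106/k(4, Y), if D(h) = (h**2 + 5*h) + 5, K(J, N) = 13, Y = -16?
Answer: 13657/67404 ≈ 0.20261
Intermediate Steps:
D(h) = 5 + h**2 + 5*h
k(n, X) = n*(30 + 6*n**2 + 30*n) (k(n, X) = (3*((5 + n**2 + 5*n)*2))*n = (3*(10 + 2*n**2 + 10*n))*n = (30 + 6*n**2 + 30*n)*n = n*(30 + 6*n**2 + 30*n))
K(17, 16)/137 + 106/k(4, Y) = 13/137 + 106/((6*4*(5 + 4**2 + 5*4))) = 13*(1/137) + 106/((6*4*(5 + 16 + 20))) = 13/137 + 106/((6*4*41)) = 13/137 + 106/984 = 13/137 + 106*(1/984) = 13/137 + 53/492 = 13657/67404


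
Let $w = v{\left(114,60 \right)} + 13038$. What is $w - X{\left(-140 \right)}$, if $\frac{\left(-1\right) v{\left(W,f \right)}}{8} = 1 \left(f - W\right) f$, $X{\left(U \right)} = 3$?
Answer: $38955$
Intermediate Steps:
$v{\left(W,f \right)} = - 8 f \left(f - W\right)$ ($v{\left(W,f \right)} = - 8 \cdot 1 \left(f - W\right) f = - 8 \left(f - W\right) f = - 8 f \left(f - W\right)$)
$w = 38958$ ($w = 8 \cdot 60 \left(114 - 60\right) + 13038 = 8 \cdot 60 \cdot 54 + 13038 = 25920 + 13038 = 38958$)
$w - X{\left(-140 \right)} = 38958 - 3 = 38955$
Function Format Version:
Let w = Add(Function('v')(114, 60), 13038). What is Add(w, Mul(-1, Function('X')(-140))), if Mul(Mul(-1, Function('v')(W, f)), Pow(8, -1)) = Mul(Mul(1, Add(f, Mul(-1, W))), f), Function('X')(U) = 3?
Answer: 38955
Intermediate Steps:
Function('v')(W, f) = Mul(-8, f, Add(f, Mul(-1, W))) (Function('v')(W, f) = Mul(-8, Mul(Mul(1, Add(f, Mul(-1, W))), f)) = Mul(-8, Mul(Add(f, Mul(-1, W)), f)) = Mul(-8, Mul(f, Add(f, Mul(-1, W)))) = Mul(-8, f, Add(f, Mul(-1, W))))
w = 38958 (w = Add(Mul(8, 60, Add(114, Mul(-1, 60))), 13038) = Add(Mul(8, 60, Add(114, -60)), 13038) = Add(Mul(8, 60, 54), 13038) = Add(25920, 13038) = 38958)
Add(w, Mul(-1, Function('X')(-140))) = Add(38958, Mul(-1, 3)) = Add(38958, -3) = 38955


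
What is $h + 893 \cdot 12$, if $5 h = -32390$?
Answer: $4238$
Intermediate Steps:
$h = -6478$ ($h = \frac{1}{5} \left(-32390\right) = -6478$)
$h + 893 \cdot 12 = -6478 + 893 \cdot 12 = -6478 + 10716 = 4238$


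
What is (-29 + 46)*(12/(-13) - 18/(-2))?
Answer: 1785/13 ≈ 137.31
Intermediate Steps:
(-29 + 46)*(12/(-13) - 18/(-2)) = 17*(12*(-1/13) - 18*(-1/2)) = 17*(-12/13 + 9) = 17*(105/13) = 1785/13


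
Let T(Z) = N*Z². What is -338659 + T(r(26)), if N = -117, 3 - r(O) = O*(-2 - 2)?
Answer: -1678192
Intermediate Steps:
r(O) = 3 + 4*O (r(O) = 3 - O*(-2 - 2) = 3 - O*(-4) = 3 - (-4)*O = 3 + 4*O)
T(Z) = -117*Z²
-338659 + T(r(26)) = -338659 - 117*(3 + 4*26)² = -338659 - 117*(3 + 104)² = -338659 - 117*107² = -338659 - 117*11449 = -338659 - 1339533 = -1678192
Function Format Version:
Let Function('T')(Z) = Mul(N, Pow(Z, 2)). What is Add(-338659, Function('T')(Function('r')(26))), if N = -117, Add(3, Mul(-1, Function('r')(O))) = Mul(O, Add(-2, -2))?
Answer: -1678192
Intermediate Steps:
Function('r')(O) = Add(3, Mul(4, O)) (Function('r')(O) = Add(3, Mul(-1, Mul(O, Add(-2, -2)))) = Add(3, Mul(-1, Mul(O, -4))) = Add(3, Mul(-1, Mul(-4, O))) = Add(3, Mul(4, O)))
Function('T')(Z) = Mul(-117, Pow(Z, 2))
Add(-338659, Function('T')(Function('r')(26))) = Add(-338659, Mul(-117, Pow(Add(3, Mul(4, 26)), 2))) = Add(-338659, Mul(-117, Pow(Add(3, 104), 2))) = Add(-338659, Mul(-117, Pow(107, 2))) = Add(-338659, Mul(-117, 11449)) = Add(-338659, -1339533) = -1678192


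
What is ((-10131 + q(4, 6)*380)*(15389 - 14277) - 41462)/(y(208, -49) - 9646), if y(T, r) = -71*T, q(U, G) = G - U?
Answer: 1743669/4069 ≈ 428.53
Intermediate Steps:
((-10131 + q(4, 6)*380)*(15389 - 14277) - 41462)/(y(208, -49) - 9646) = ((-10131 + (6 - 1*4)*380)*(15389 - 14277) - 41462)/(-71*208 - 9646) = ((-10131 + (6 - 4)*380)*1112 - 41462)/(-14768 - 9646) = ((-10131 + 2*380)*1112 - 41462)/(-24414) = ((-10131 + 760)*1112 - 41462)*(-1/24414) = (-9371*1112 - 41462)*(-1/24414) = (-10420552 - 41462)*(-1/24414) = -10462014*(-1/24414) = 1743669/4069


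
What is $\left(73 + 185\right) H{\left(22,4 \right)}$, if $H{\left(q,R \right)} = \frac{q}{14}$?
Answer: $\frac{2838}{7} \approx 405.43$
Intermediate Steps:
$H{\left(q,R \right)} = \frac{q}{14}$ ($H{\left(q,R \right)} = q \frac{1}{14} = \frac{q}{14}$)
$\left(73 + 185\right) H{\left(22,4 \right)} = \left(73 + 185\right) \frac{1}{14} \cdot 22 = 258 \cdot \frac{11}{7} = \frac{2838}{7}$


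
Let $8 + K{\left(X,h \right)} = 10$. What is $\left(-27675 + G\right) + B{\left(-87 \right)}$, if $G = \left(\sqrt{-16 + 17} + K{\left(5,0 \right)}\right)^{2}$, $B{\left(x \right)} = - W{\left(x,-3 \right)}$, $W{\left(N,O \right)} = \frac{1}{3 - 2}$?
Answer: $-27667$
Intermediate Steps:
$W{\left(N,O \right)} = 1$ ($W{\left(N,O \right)} = 1^{-1} = 1$)
$K{\left(X,h \right)} = 2$ ($K{\left(X,h \right)} = -8 + 10 = 2$)
$B{\left(x \right)} = -1$ ($B{\left(x \right)} = \left(-1\right) 1 = -1$)
$G = 9$ ($G = \left(\sqrt{-16 + 17} + 2\right)^{2} = \left(\sqrt{1} + 2\right)^{2} = \left(1 + 2\right)^{2} = 3^{2} = 9$)
$\left(-27675 + G\right) + B{\left(-87 \right)} = \left(-27675 + 9\right) - 1 = -27666 - 1 = -27667$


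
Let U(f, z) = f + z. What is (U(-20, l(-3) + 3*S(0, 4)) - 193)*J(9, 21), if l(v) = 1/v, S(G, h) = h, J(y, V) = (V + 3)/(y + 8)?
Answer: -4832/17 ≈ -284.24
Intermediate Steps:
J(y, V) = (3 + V)/(8 + y)
(U(-20, l(-3) + 3*S(0, 4)) - 193)*J(9, 21) = ((-20 + (1/(-3) + 3*4)) - 193)*((3 + 21)/(8 + 9)) = ((-20 + (-⅓ + 12)) - 193)*(24/17) = ((-20 + 35/3) - 193)*((1/17)*24) = (-25/3 - 193)*(24/17) = -604/3*24/17 = -4832/17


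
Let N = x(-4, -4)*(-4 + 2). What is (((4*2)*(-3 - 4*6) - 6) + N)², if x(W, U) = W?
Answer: 45796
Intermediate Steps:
N = 8 (N = -4*(-4 + 2) = -4*(-2) = 8)
(((4*2)*(-3 - 4*6) - 6) + N)² = (((4*2)*(-3 - 4*6) - 6) + 8)² = ((8*(-3 - 24) - 6) + 8)² = ((8*(-27) - 6) + 8)² = ((-216 - 6) + 8)² = (-222 + 8)² = (-214)² = 45796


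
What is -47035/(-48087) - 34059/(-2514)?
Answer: 585347041/40296906 ≈ 14.526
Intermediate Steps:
-47035/(-48087) - 34059/(-2514) = -47035*(-1/48087) - 34059*(-1/2514) = 47035/48087 + 11353/838 = 585347041/40296906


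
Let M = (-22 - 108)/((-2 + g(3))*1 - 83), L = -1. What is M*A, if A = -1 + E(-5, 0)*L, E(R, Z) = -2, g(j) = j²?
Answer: 65/38 ≈ 1.7105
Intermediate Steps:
M = 65/38 (M = (-22 - 108)/((-2 + 3²)*1 - 83) = -130/((-2 + 9)*1 - 83) = -130/(7*1 - 83) = -130/(7 - 83) = -130/(-76) = -130*(-1/76) = 65/38 ≈ 1.7105)
A = 1 (A = -1 - 2*(-1) = -1 + 2 = 1)
M*A = (65/38)*1 = 65/38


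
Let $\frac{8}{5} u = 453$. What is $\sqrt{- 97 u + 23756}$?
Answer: $\frac{i \sqrt{59314}}{4} \approx 60.886 i$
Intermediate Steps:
$u = \frac{2265}{8}$ ($u = \frac{5}{8} \cdot 453 = \frac{2265}{8} \approx 283.13$)
$\sqrt{- 97 u + 23756} = \sqrt{\left(-97\right) \frac{2265}{8} + 23756} = \sqrt{- \frac{219705}{8} + 23756} = \sqrt{- \frac{29657}{8}} = \frac{i \sqrt{59314}}{4}$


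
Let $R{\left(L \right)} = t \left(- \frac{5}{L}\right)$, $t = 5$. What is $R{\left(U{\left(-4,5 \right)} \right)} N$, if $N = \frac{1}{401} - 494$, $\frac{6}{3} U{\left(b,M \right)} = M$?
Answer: $\frac{1980930}{401} \approx 4940.0$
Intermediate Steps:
$U{\left(b,M \right)} = \frac{M}{2}$
$N = - \frac{198093}{401}$ ($N = \frac{1}{401} - 494 = - \frac{198093}{401} \approx -494.0$)
$R{\left(L \right)} = - \frac{25}{L}$ ($R{\left(L \right)} = 5 \left(- \frac{5}{L}\right) = - \frac{25}{L}$)
$R{\left(U{\left(-4,5 \right)} \right)} N = - \frac{25}{\frac{1}{2} \cdot 5} \left(- \frac{198093}{401}\right) = - \frac{25}{\frac{5}{2}} \left(- \frac{198093}{401}\right) = \left(-25\right) \frac{2}{5} \left(- \frac{198093}{401}\right) = \left(-10\right) \left(- \frac{198093}{401}\right) = \frac{1980930}{401}$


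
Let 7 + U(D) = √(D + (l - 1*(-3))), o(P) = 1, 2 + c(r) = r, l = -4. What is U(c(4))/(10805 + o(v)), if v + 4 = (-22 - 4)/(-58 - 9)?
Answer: -1/1801 ≈ -0.00055525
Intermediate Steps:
c(r) = -2 + r
v = -242/67 (v = -4 + (-22 - 4)/(-58 - 9) = -4 - 26/(-67) = -4 - 26*(-1/67) = -4 + 26/67 = -242/67 ≈ -3.6119)
U(D) = -7 + √(-1 + D) (U(D) = -7 + √(D + (-4 - 1*(-3))) = -7 + √(D + (-4 + 3)) = -7 + √(D - 1) = -7 + √(-1 + D))
U(c(4))/(10805 + o(v)) = (-7 + √(-1 + (-2 + 4)))/(10805 + 1) = (-7 + √(-1 + 2))/10806 = (-7 + √1)/10806 = (-7 + 1)/10806 = (1/10806)*(-6) = -1/1801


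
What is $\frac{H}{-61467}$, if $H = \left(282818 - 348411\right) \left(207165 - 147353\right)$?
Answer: $\frac{3923248516}{61467} \approx 63827.0$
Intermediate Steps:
$H = -3923248516$ ($H = \left(-65593\right) 59812 = -3923248516$)
$\frac{H}{-61467} = - \frac{3923248516}{-61467} = \left(-3923248516\right) \left(- \frac{1}{61467}\right) = \frac{3923248516}{61467}$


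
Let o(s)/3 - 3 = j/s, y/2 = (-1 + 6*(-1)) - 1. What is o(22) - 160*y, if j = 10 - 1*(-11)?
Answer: 56581/22 ≈ 2571.9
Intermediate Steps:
j = 21 (j = 10 + 11 = 21)
y = -16 (y = 2*((-1 + 6*(-1)) - 1) = 2*((-1 - 6) - 1) = 2*(-7 - 1) = 2*(-8) = -16)
o(s) = 9 + 63/s (o(s) = 9 + 3*(21/s) = 9 + 63/s)
o(22) - 160*y = (9 + 63/22) - 160*(-16) = (9 + 63*(1/22)) + 2560 = (9 + 63/22) + 2560 = 261/22 + 2560 = 56581/22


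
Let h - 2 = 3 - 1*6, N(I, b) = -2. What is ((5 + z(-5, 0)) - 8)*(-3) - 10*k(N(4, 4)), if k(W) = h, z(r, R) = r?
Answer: 34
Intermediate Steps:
h = -1 (h = 2 + (3 - 1*6) = 2 + (3 - 6) = 2 - 3 = -1)
k(W) = -1
((5 + z(-5, 0)) - 8)*(-3) - 10*k(N(4, 4)) = ((5 - 5) - 8)*(-3) - 10*(-1) = (0 - 8)*(-3) + 10 = -8*(-3) + 10 = 24 + 10 = 34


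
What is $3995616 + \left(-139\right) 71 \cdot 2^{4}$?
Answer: $3837712$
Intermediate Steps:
$3995616 + \left(-139\right) 71 \cdot 2^{4} = 3995616 - 157904 = 3837712$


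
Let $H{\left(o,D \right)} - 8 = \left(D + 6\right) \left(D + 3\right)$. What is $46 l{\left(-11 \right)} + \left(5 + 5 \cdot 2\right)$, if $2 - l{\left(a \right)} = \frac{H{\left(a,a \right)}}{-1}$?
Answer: $2315$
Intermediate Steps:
$H{\left(o,D \right)} = 8 + \left(3 + D\right) \left(6 + D\right)$ ($H{\left(o,D \right)} = 8 + \left(D + 6\right) \left(D + 3\right) = 8 + \left(6 + D\right) \left(3 + D\right) = 8 + \left(3 + D\right) \left(6 + D\right)$)
$l{\left(a \right)} = 28 + a^{2} + 9 a$ ($l{\left(a \right)} = 2 - \frac{26 + a^{2} + 9 a}{-1} = 2 - \left(26 + a^{2} + 9 a\right) \left(-1\right) = 2 - \left(-26 - a^{2} - 9 a\right) = 2 + \left(26 + a^{2} + 9 a\right) = 28 + a^{2} + 9 a$)
$46 l{\left(-11 \right)} + \left(5 + 5 \cdot 2\right) = 46 \left(28 + \left(-11\right)^{2} + 9 \left(-11\right)\right) + \left(5 + 5 \cdot 2\right) = 46 \left(28 + 121 - 99\right) + \left(5 + 10\right) = 46 \cdot 50 + 15 = 2300 + 15 = 2315$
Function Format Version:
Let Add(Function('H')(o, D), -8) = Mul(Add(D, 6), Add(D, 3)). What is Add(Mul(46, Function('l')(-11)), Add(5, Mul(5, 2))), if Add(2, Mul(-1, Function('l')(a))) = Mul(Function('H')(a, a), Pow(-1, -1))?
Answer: 2315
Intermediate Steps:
Function('H')(o, D) = Add(8, Mul(Add(3, D), Add(6, D))) (Function('H')(o, D) = Add(8, Mul(Add(D, 6), Add(D, 3))) = Add(8, Mul(Add(6, D), Add(3, D))) = Add(8, Mul(Add(3, D), Add(6, D))))
Function('l')(a) = Add(28, Pow(a, 2), Mul(9, a)) (Function('l')(a) = Add(2, Mul(-1, Mul(Add(26, Pow(a, 2), Mul(9, a)), Pow(-1, -1)))) = Add(2, Mul(-1, Mul(Add(26, Pow(a, 2), Mul(9, a)), -1))) = Add(2, Mul(-1, Add(-26, Mul(-1, Pow(a, 2)), Mul(-9, a)))) = Add(2, Add(26, Pow(a, 2), Mul(9, a))) = Add(28, Pow(a, 2), Mul(9, a)))
Add(Mul(46, Function('l')(-11)), Add(5, Mul(5, 2))) = Add(Mul(46, Add(28, Pow(-11, 2), Mul(9, -11))), Add(5, Mul(5, 2))) = Add(Mul(46, Add(28, 121, -99)), Add(5, 10)) = Add(Mul(46, 50), 15) = Add(2300, 15) = 2315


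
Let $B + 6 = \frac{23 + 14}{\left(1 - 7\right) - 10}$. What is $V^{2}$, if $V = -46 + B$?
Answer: $\frac{755161}{256} \approx 2949.8$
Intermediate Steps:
$B = - \frac{133}{16}$ ($B = -6 + \frac{23 + 14}{\left(1 - 7\right) - 10} = -6 + \frac{37}{-6 - 10} = -6 + \frac{37}{-16} = -6 + 37 \left(- \frac{1}{16}\right) = -6 - \frac{37}{16} = - \frac{133}{16} \approx -8.3125$)
$V = - \frac{869}{16}$ ($V = -46 - \frac{133}{16} = - \frac{869}{16} \approx -54.313$)
$V^{2} = \left(- \frac{869}{16}\right)^{2} = \frac{755161}{256}$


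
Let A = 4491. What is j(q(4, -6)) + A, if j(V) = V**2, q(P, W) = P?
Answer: 4507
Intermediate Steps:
j(q(4, -6)) + A = 4**2 + 4491 = 16 + 4491 = 4507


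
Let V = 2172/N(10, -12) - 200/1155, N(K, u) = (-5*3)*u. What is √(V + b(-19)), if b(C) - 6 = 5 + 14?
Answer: 2*√1367135/385 ≈ 6.0740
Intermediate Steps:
b(C) = 25 (b(C) = 6 + (5 + 14) = 6 + 19 = 25)
N(K, u) = -15*u
V = 4579/385 (V = 2172/((-15*(-12))) - 200/1155 = 2172/180 - 200*1/1155 = 2172*(1/180) - 40/231 = 181/15 - 40/231 = 4579/385 ≈ 11.894)
√(V + b(-19)) = √(4579/385 + 25) = √(14204/385) = 2*√1367135/385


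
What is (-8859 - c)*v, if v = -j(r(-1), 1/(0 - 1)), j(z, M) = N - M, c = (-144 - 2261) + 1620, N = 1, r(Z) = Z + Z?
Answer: 16148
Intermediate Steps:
r(Z) = 2*Z
c = -785 (c = -2405 + 1620 = -785)
j(z, M) = 1 - M
v = -2 (v = -(1 - 1/(0 - 1)) = -(1 - 1/(-1)) = -(1 - 1*(-1)) = -(1 + 1) = -1*2 = -2)
(-8859 - c)*v = (-8859 - 1*(-785))*(-2) = (-8859 + 785)*(-2) = -8074*(-2) = 16148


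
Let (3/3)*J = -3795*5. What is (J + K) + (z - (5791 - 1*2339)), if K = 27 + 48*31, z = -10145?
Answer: -31057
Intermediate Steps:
K = 1515 (K = 27 + 1488 = 1515)
J = -18975 (J = -3795*5 = -18975)
(J + K) + (z - (5791 - 1*2339)) = (-18975 + 1515) + (-10145 - (5791 - 1*2339)) = -17460 + (-10145 - (5791 - 2339)) = -17460 + (-10145 - 1*3452) = -17460 + (-10145 - 3452) = -17460 - 13597 = -31057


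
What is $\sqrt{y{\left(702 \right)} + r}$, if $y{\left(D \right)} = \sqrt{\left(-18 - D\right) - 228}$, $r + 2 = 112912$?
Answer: $\sqrt{112910 + 2 i \sqrt{237}} \approx 336.02 + 0.046 i$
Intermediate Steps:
$r = 112910$ ($r = -2 + 112912 = 112910$)
$y{\left(D \right)} = \sqrt{-246 - D}$
$\sqrt{y{\left(702 \right)} + r} = \sqrt{\sqrt{-246 - 702} + 112910} = \sqrt{\sqrt{-948} + 112910} = \sqrt{2 i \sqrt{237} + 112910} = \sqrt{112910 + 2 i \sqrt{237}}$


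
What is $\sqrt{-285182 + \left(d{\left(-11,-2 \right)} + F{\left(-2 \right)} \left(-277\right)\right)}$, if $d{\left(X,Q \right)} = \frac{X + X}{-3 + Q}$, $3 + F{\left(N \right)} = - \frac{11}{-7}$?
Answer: $\frac{i \sqrt{348857810}}{35} \approx 533.65 i$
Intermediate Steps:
$F{\left(N \right)} = - \frac{10}{7}$ ($F{\left(N \right)} = -3 - \frac{11}{-7} = -3 - - \frac{11}{7} = -3 + \frac{11}{7} = - \frac{10}{7}$)
$d{\left(X,Q \right)} = \frac{2 X}{-3 + Q}$
$\sqrt{-285182 + \left(d{\left(-11,-2 \right)} + F{\left(-2 \right)} \left(-277\right)\right)} = \sqrt{-285182 + \left(2 \left(-11\right) \frac{1}{-3 - 2} - - \frac{2770}{7}\right)} = \sqrt{-285182 + \left(2 \left(-11\right) \frac{1}{-5} + \frac{2770}{7}\right)} = \sqrt{-285182 + \left(2 \left(-11\right) \left(- \frac{1}{5}\right) + \frac{2770}{7}\right)} = \sqrt{-285182 + \left(\frac{22}{5} + \frac{2770}{7}\right)} = \sqrt{-285182 + \frac{14004}{35}} = \sqrt{- \frac{9967366}{35}} = \frac{i \sqrt{348857810}}{35}$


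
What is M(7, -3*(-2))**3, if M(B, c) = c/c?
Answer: 1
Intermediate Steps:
M(B, c) = 1
M(7, -3*(-2))**3 = 1**3 = 1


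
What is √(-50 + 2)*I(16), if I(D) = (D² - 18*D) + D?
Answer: -64*I*√3 ≈ -110.85*I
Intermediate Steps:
I(D) = D² - 17*D
√(-50 + 2)*I(16) = √(-50 + 2)*(16*(-17 + 16)) = √(-48)*(16*(-1)) = (4*I*√3)*(-16) = -64*I*√3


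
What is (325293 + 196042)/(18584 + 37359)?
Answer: 521335/55943 ≈ 9.3190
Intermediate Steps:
(325293 + 196042)/(18584 + 37359) = 521335/55943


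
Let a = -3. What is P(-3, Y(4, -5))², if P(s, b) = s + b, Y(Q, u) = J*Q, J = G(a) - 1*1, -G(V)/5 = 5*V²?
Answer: 822649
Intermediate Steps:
G(V) = -25*V²
J = -226 (J = -25*(-3)² - 1*1 = -25*9 - 1 = -225 - 1 = -226)
Y(Q, u) = -226*Q
P(s, b) = b + s
P(-3, Y(4, -5))² = (-226*4 - 3)² = (-904 - 3)² = (-907)² = 822649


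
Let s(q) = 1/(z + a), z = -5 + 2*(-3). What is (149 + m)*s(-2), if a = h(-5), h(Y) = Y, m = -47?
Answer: -51/8 ≈ -6.3750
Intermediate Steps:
a = -5
z = -11 (z = -5 - 6 = -11)
s(q) = -1/16 (s(q) = 1/(-11 - 5) = 1/(-16) = -1/16)
(149 + m)*s(-2) = (149 - 47)*(-1/16) = 102*(-1/16) = -51/8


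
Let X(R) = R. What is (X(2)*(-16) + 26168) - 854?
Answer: 25282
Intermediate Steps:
(X(2)*(-16) + 26168) - 854 = (2*(-16) + 26168) - 854 = (-32 + 26168) - 854 = 26136 - 854 = 25282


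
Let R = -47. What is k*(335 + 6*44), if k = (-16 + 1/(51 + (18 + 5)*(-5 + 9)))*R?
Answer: 64385911/143 ≈ 4.5025e+5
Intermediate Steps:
k = 107489/143 (k = (-16 + 1/(51 + (18 + 5)*(-5 + 9)))*(-47) = (-16 + 1/(51 + 23*4))*(-47) = (-16 + 1/(51 + 92))*(-47) = (-16 + 1/143)*(-47) = -2287/143*(-47) = 107489/143 ≈ 751.67)
k*(335 + 6*44) = 107489*(335 + 6*44)/143 = 107489*(335 + 264)/143 = (107489/143)*599 = 64385911/143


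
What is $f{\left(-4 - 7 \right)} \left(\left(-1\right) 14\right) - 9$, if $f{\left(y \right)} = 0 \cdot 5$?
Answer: $-9$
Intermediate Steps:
$f{\left(y \right)} = 0$
$f{\left(-4 - 7 \right)} \left(\left(-1\right) 14\right) - 9 = 0 \left(\left(-1\right) 14\right) - 9 = 0 \left(-14\right) - 9 = 0 - 9 = -9$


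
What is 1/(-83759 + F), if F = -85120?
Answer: -1/168879 ≈ -5.9214e-6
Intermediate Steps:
1/(-83759 + F) = 1/(-83759 - 85120) = 1/(-168879) = -1/168879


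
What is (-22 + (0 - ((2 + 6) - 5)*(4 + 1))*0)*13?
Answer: -286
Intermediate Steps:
(-22 + (0 - ((2 + 6) - 5)*(4 + 1))*0)*13 = (-22 + (0 - (8 - 5)*5)*0)*13 = (-22 + (0 - 3*5)*0)*13 = (-22 + (0 - 1*15)*0)*13 = (-22 + (0 - 15)*0)*13 = (-22 - 15*0)*13 = (-22 + 0)*13 = -22*13 = -286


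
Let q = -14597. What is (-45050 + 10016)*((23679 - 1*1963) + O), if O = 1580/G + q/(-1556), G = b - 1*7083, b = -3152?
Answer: -1212136371465375/1592566 ≈ -7.6112e+8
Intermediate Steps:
G = -10235 (G = -3152 - 1*7083 = -3152 - 7083 = -10235)
O = 29388363/3185132 (O = 1580/(-10235) - 14597/(-1556) = 1580*(-1/10235) - 14597*(-1/1556) = -316/2047 + 14597/1556 = 29388363/3185132 ≈ 9.2267)
(-45050 + 10016)*((23679 - 1*1963) + O) = (-45050 + 10016)*((23679 - 1*1963) + 29388363/3185132) = -35034*((23679 - 1963) + 29388363/3185132) = -35034*(21716 + 29388363/3185132) = -35034*69197714875/3185132 = -1212136371465375/1592566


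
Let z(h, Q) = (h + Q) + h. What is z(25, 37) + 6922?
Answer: 7009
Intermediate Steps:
z(h, Q) = Q + 2*h (z(h, Q) = (Q + h) + h = Q + 2*h)
z(25, 37) + 6922 = (37 + 2*25) + 6922 = (37 + 50) + 6922 = 87 + 6922 = 7009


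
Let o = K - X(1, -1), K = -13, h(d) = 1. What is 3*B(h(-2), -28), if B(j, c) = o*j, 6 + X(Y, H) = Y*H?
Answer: -18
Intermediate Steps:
X(Y, H) = -6 + H*Y (X(Y, H) = -6 + Y*H = -6 + H*Y)
o = -6 (o = -13 - (-6 - 1*1) = -13 - (-6 - 1) = -13 - 1*(-7) = -13 + 7 = -6)
B(j, c) = -6*j
3*B(h(-2), -28) = 3*(-6*1) = 3*(-6) = -18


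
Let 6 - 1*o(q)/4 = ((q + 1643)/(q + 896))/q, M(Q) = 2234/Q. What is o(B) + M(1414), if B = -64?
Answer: 241863873/9411584 ≈ 25.699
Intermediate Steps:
o(q) = 24 - 4*(1643 + q)/(q*(896 + q)) (o(q) = 24 - 4*(q + 1643)/(q + 896)/q = 24 - 4*(1643 + q)/(896 + q)/q = 24 - 4*(1643 + q)/(q*(896 + q)))
o(B) + M(1414) = 4*(-1643 + 6*(-64)**2 + 5375*(-64))/(-64*(896 - 64)) + 2234/1414 = 4*(-1/64)*(-1643 + 6*4096 - 344000)/832 + 2234*(1/1414) = 4*(-1/64)*(1/832)*(-1643 + 24576 - 344000) + 1117/707 = 4*(-1/64)*(1/832)*(-321067) + 1117/707 = 321067/13312 + 1117/707 = 241863873/9411584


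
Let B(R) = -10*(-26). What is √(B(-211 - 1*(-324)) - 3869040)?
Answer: 2*I*√967195 ≈ 1966.9*I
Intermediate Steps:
B(R) = 260
√(B(-211 - 1*(-324)) - 3869040) = √(260 - 3869040) = √(-3868780) = 2*I*√967195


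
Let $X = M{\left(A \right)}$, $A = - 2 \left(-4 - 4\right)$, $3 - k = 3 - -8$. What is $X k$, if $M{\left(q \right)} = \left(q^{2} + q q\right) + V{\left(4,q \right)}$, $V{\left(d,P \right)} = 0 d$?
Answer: $-4096$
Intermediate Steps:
$V{\left(d,P \right)} = 0$
$k = -8$ ($k = 3 - \left(3 - -8\right) = 3 - \left(3 + 8\right) = 3 - 11 = -8$)
$A = 16$ ($A = \left(-2\right) \left(-8\right) = 16$)
$M{\left(q \right)} = 2 q^{2}$ ($M{\left(q \right)} = \left(q^{2} + q q\right) + 0 = \left(q^{2} + q^{2}\right) + 0 = 2 q^{2} + 0 = 2 q^{2}$)
$X = 512$ ($X = 2 \cdot 16^{2} = 2 \cdot 256 = 512$)
$X k = 512 \left(-8\right) = -4096$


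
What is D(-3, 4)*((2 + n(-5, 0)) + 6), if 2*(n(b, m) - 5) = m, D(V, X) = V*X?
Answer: -156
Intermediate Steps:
n(b, m) = 5 + m/2
D(-3, 4)*((2 + n(-5, 0)) + 6) = (-3*4)*((2 + (5 + (½)*0)) + 6) = -12*((2 + (5 + 0)) + 6) = -12*((2 + 5) + 6) = -12*(7 + 6) = -12*13 = -156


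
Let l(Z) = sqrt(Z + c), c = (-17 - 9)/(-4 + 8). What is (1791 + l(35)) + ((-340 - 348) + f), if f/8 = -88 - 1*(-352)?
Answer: 3215 + sqrt(114)/2 ≈ 3220.3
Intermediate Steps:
f = 2112 (f = 8*(-88 - 1*(-352)) = 8*(-88 + 352) = 8*264 = 2112)
c = -13/2 (c = -26/4 = -26*1/4 = -13/2 ≈ -6.5000)
l(Z) = sqrt(-13/2 + Z) (l(Z) = sqrt(Z - 13/2) = sqrt(-13/2 + Z))
(1791 + l(35)) + ((-340 - 348) + f) = (1791 + sqrt(-26 + 4*35)/2) + ((-340 - 348) + 2112) = (1791 + sqrt(-26 + 140)/2) + (-688 + 2112) = (1791 + sqrt(114)/2) + 1424 = 3215 + sqrt(114)/2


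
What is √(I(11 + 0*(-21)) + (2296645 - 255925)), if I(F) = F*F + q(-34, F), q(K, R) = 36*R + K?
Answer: √2041203 ≈ 1428.7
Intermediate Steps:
q(K, R) = K + 36*R
I(F) = -34 + F² + 36*F (I(F) = F*F + (-34 + 36*F) = F² + (-34 + 36*F) = -34 + F² + 36*F)
√(I(11 + 0*(-21)) + (2296645 - 255925)) = √((-34 + (11 + 0*(-21))² + 36*(11 + 0*(-21))) + (2296645 - 255925)) = √((-34 + (11 + 0)² + 36*(11 + 0)) + 2040720) = √((-34 + 11² + 36*11) + 2040720) = √((-34 + 121 + 396) + 2040720) = √(483 + 2040720) = √2041203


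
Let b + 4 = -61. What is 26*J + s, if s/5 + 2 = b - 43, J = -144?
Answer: -4294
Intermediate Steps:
b = -65 (b = -4 - 61 = -65)
s = -550 (s = -10 + 5*(-65 - 43) = -10 + 5*(-108) = -10 - 540 = -550)
26*J + s = 26*(-144) - 550 = -3744 - 550 = -4294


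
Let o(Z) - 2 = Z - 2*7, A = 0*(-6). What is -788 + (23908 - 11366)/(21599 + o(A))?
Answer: -16998014/21587 ≈ -787.42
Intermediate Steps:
A = 0
o(Z) = -12 + Z (o(Z) = 2 + (Z - 2*7) = 2 + (Z - 14) = 2 + (-14 + Z) = -12 + Z)
-788 + (23908 - 11366)/(21599 + o(A)) = -788 + (23908 - 11366)/(21599 + (-12 + 0)) = -788 + 12542/(21599 - 12) = -788 + 12542/21587 = -16998014/21587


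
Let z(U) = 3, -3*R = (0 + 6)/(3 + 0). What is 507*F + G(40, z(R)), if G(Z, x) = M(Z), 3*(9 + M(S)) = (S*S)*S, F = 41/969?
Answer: 20684066/969 ≈ 21346.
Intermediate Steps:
R = -⅔ (R = -(0 + 6)/(3*(3 + 0)) = -2/3 = -⅓*2 = -⅔ ≈ -0.66667)
F = 41/969 (F = 41*(1/969) = 41/969 ≈ 0.042312)
M(S) = -9 + S³/3 (M(S) = -9 + ((S*S)*S)/3 = -9 + (S²*S)/3 = -9 + S³/3)
G(Z, x) = -9 + Z³/3
507*F + G(40, z(R)) = 507*(41/969) + (-9 + (⅓)*40³) = 6929/323 + (-9 + (⅓)*64000) = 6929/323 + (-9 + 64000/3) = 6929/323 + 63973/3 = 20684066/969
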